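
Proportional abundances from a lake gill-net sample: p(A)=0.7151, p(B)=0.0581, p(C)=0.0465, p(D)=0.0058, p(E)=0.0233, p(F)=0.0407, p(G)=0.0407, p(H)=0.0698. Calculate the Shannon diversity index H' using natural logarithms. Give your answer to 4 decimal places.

1.1117

Each pᵢ ln pᵢ term (working shown to 6 dp, full precision carried): 0.7151×(-0.335333)=-0.239797, 0.0581×(-2.845590)=-0.165329, 0.0465×(-3.068303)=-0.142676, 0.0058×(-5.149897)=-0.029869, 0.0233×(-3.759302)=-0.087592, 0.0407×(-3.201527)=-0.130302, 0.0407×(-3.201527)=-0.130302, 0.0698×(-2.662121)=-0.185816.
Sum = -1.111683, so H' = 1.1117.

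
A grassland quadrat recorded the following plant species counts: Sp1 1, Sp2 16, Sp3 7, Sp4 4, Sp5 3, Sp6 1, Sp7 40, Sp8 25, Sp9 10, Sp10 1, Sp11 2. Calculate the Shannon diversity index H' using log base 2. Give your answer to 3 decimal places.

Total N = 1+16+7+4+3+1+40+25+10+1+2 = 110, so the proportions are 0.00909, 0.14545, 0.06364, 0.03636, 0.02727, 0.00909, 0.36364, 0.22727, 0.09091, 0.00909, 0.01818 (working shown to 5 dp, full precision carried).
Each pᵢ log₂ pᵢ term: 0.00909×(-6.78136)=-0.06165, 0.14545×(-2.78136)=-0.40456, 0.06364×(-3.97400)=-0.25289, 0.03636×(-4.78136)=-0.17387, 0.02727×(-5.19640)=-0.14172, 0.00909×(-6.78136)=-0.06165, 0.36364×(-1.45943)=-0.53070, 0.22727×(-2.13750)=-0.48580, 0.09091×(-3.45943)=-0.31449, 0.00909×(-6.78136)=-0.06165, 0.01818×(-5.78136)=-0.10512.
Sum = -2.59409, so H' = 2.594.

2.594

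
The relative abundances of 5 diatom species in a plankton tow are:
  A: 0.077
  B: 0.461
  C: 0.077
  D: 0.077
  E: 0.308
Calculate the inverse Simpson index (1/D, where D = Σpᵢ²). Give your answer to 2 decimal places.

3.08

D = 0.077² + 0.461² + 0.077² + 0.077² + 0.308² = 0.00593 + 0.21252 + 0.00593 + 0.00593 + 0.09486 = 0.32517 (working shown to 5 dp, full precision carried).
So 1/D = 3.0753, i.e. 3.08 to 2 decimal places.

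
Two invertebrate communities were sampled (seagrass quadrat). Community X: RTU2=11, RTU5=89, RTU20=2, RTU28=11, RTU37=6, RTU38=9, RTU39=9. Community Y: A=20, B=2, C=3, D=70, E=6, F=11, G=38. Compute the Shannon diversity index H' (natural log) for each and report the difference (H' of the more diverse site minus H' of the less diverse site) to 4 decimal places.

Community X: N=137, proportions 0.080292, 0.649635, 0.014599, 0.080292, 0.043796, 0.065693, 0.065693, giving H' = 1.241665 (working shown to 6 dp, full precision carried).
Community Y: N=150, proportions 0.133333, 0.013333, 0.02, 0.466667, 0.04, 0.073333, 0.253333, giving H' = 1.428321.
Difference = |1.241665 − 1.428321| = 0.186656, i.e. 0.1867 to 4 decimal places.

0.1867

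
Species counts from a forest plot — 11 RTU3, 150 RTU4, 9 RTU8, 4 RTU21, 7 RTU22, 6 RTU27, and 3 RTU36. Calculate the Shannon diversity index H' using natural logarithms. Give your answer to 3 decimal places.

Total N = 11+150+9+4+7+6+3 = 190, so the proportions are 0.05789, 0.78947, 0.04737, 0.02105, 0.03684, 0.03158, 0.01579 (working shown to 5 dp, full precision carried).
Each pᵢ ln pᵢ term: 0.05789×(-2.84913)=-0.16495, 0.78947×(-0.23639)=-0.18662, 0.04737×(-3.04980)=-0.14446, 0.02105×(-3.86073)=-0.08128, 0.03684×(-3.30111)=-0.12162, 0.03158×(-3.45526)=-0.10911, 0.01579×(-4.14841)=-0.06550.
Sum = -0.87355, so H' = 0.874.

0.874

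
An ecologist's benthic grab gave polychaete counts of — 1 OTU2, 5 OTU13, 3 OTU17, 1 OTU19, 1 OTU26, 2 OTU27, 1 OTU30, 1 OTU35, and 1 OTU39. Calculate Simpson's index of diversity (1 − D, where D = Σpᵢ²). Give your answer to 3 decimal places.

0.828

Total N = 1+5+3+1+1+2+1+1+1 = 16, so the proportions are 0.0625, 0.3125, 0.1875, 0.0625, 0.0625, 0.125, 0.0625, 0.0625, 0.0625 (working shown to 5 dp, full precision carried).
D = 0.0625² + 0.3125² + 0.1875² + 0.0625² + 0.0625² + 0.125² + 0.0625² + 0.0625² + 0.0625² = 0.00391 + 0.09766 + 0.03516 + 0.00391 + 0.00391 + 0.01562 + 0.00391 + 0.00391 + 0.00391 = 0.17188.
So 1 − D = 0.82812, i.e. 0.828 to 3 decimal places.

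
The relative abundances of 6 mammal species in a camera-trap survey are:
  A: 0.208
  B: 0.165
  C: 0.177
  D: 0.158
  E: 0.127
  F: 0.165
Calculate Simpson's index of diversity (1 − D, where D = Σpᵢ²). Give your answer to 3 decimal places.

D = 0.208² + 0.165² + 0.177² + 0.158² + 0.127² + 0.165² = 0.04326 + 0.02723 + 0.03133 + 0.02496 + 0.01613 + 0.02723 = 0.17014 (working shown to 5 dp, full precision carried).
So 1 − D = 0.82986, i.e. 0.830 to 3 decimal places.

0.830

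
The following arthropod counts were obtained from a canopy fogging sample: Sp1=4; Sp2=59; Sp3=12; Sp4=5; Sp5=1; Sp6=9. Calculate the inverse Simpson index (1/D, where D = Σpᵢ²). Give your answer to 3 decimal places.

2.161

Total N = 4+59+12+5+1+9 = 90, so the proportions are 0.044444, 0.655556, 0.133333, 0.055556, 0.011111, 0.1 (working shown to 6 dp, full precision carried).
D = 0.044444² + 0.655556² + 0.133333² + 0.055556² + 0.011111² + 0.1² = 0.001975 + 0.429753 + 0.017778 + 0.003086 + 0.000123 + 0.010000 = 0.462716.
So 1/D = 2.16115, i.e. 2.161 to 3 decimal places.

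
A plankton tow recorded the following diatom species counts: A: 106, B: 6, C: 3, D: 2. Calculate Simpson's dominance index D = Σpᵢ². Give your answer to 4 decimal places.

0.8244

Total N = 106+6+3+2 = 117, so the proportions are 0.905983, 0.051282, 0.025641, 0.017094 (working shown to 6 dp, full precision carried).
D = 0.905983² + 0.051282² + 0.025641² + 0.017094² = 0.820805 + 0.002630 + 0.000657 + 0.000292 = 0.824385.
To 4 decimal places, D = 0.8244.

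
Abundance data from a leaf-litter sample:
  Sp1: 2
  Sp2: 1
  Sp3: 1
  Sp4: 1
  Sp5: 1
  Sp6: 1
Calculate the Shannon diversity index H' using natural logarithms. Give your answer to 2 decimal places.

Total N = 2+1+1+1+1+1 = 7, so the proportions are 0.2857, 0.1429, 0.1429, 0.1429, 0.1429, 0.1429 (working shown to 4 dp, full precision carried).
Each pᵢ ln pᵢ term: 0.2857×(-1.2528)=-0.3579, 0.1429×(-1.9459)=-0.2780, 0.1429×(-1.9459)=-0.2780, 0.1429×(-1.9459)=-0.2780, 0.1429×(-1.9459)=-0.2780, 0.1429×(-1.9459)=-0.2780.
Sum = -1.7479, so H' = 1.75.

1.75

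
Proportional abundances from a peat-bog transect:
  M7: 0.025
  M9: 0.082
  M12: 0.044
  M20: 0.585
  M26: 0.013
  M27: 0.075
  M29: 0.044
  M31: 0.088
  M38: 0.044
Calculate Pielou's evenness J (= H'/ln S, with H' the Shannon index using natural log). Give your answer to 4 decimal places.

0.6772

H' = −Σ pᵢ ln pᵢ = −((-0.092222) + (-0.205085) + (-0.137437) + (-0.313644) + (-0.056456) + (-0.194270) + (-0.137437) + (-0.213877) + (-0.137437)) = 1.487865 (working shown to 6 dp, full precision carried).
With S = 9 species, ln S = 2.197225, so J = 1.487865/2.197225 = 0.677156, i.e. 0.6772 to 4 decimal places.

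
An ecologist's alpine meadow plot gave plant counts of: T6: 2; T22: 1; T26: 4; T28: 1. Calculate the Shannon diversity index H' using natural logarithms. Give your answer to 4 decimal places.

Total N = 2+1+4+1 = 8, so the proportions are 0.25, 0.125, 0.5, 0.125 (working shown to 6 dp, full precision carried).
Each pᵢ ln pᵢ term: 0.25×(-1.386294)=-0.346574, 0.125×(-2.079442)=-0.259930, 0.5×(-0.693147)=-0.346574, 0.125×(-2.079442)=-0.259930.
Sum = -1.213008, so H' = 1.2130.

1.2130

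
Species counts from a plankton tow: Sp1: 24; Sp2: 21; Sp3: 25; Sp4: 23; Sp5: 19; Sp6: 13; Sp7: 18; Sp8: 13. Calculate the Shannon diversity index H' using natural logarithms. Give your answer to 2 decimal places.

Total N = 24+21+25+23+19+13+18+13 = 156, so the proportions are 0.1538, 0.1346, 0.1603, 0.1474, 0.1218, 0.0833, 0.1154, 0.0833 (working shown to 4 dp, full precision carried).
Each pᵢ ln pᵢ term: 0.1538×(-1.8718)=-0.2880, 0.1346×(-2.0053)=-0.2699, 0.1603×(-1.8310)=-0.2934, 0.1474×(-1.9144)=-0.2822, 0.1218×(-2.1054)=-0.2564, 0.0833×(-2.4849)=-0.2071, 0.1154×(-2.1595)=-0.2492, 0.0833×(-2.4849)=-0.2071.
Sum = -2.0533, so H' = 2.05.

2.05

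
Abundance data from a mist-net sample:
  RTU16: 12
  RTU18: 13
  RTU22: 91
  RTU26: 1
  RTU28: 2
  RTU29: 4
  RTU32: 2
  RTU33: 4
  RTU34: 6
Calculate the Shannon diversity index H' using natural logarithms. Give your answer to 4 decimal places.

1.2144

Total N = 12+13+91+1+2+4+2+4+6 = 135, so the proportions are 0.088889, 0.096296, 0.674074, 0.007407, 0.014815, 0.02963, 0.014815, 0.02963, 0.044444 (working shown to 6 dp, full precision carried).
Each pᵢ ln pᵢ term: 0.088889×(-2.420368)=-0.215144, 0.096296×(-2.340325)=-0.225365, 0.674074×(-0.394415)=-0.265865, 0.007407×(-4.905275)=-0.036335, 0.014815×(-4.212128)=-0.062402, 0.02963×(-3.518980)=-0.104266, 0.014815×(-4.212128)=-0.062402, 0.02963×(-3.518980)=-0.104266, 0.044444×(-3.113515)=-0.138378.
Sum = -1.214423, so H' = 1.2144.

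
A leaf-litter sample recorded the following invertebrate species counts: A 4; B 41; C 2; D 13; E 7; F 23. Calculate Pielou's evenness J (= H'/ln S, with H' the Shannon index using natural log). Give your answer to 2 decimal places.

Total N = 4+41+2+13+7+23 = 90, so the proportions are 0.0444, 0.4556, 0.0222, 0.1444, 0.0778, 0.2556 (working shown to 4 dp, full precision carried).
H' = −Σ pᵢ ln pᵢ = −((-0.1384) + (-0.3582) + (-0.0846) + (-0.2795) + (-0.1986) + (-0.3487)) = 1.4079.
With S = 6 species, ln S = 1.7918, so J = 1.4079/1.7918 = 0.7858, i.e. 0.79 to 2 decimal places.

0.79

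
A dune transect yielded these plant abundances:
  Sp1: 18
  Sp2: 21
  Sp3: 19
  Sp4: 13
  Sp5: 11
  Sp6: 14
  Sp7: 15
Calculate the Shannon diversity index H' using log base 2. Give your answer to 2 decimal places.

Total N = 18+21+19+13+11+14+15 = 111, so the proportions are 0.1622, 0.1892, 0.1712, 0.1171, 0.0991, 0.1261, 0.1351 (working shown to 4 dp, full precision carried).
Each pᵢ log₂ pᵢ term: 0.1622×(-2.6245)=-0.4256, 0.1892×(-2.4021)=-0.4545, 0.1712×(-2.5465)=-0.4359, 0.1171×(-3.0940)=-0.3624, 0.0991×(-3.3350)=-0.3305, 0.1261×(-2.9871)=-0.3767, 0.1351×(-2.8875)=-0.3902.
Sum = -2.7757, so H' = 2.78.

2.78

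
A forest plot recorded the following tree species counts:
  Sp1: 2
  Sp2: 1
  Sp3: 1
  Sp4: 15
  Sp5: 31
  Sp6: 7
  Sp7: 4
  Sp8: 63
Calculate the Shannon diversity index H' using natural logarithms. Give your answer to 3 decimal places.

1.363

Total N = 2+1+1+15+31+7+4+63 = 124, so the proportions are 0.01613, 0.00806, 0.00806, 0.12097, 0.25, 0.05645, 0.03226, 0.50806 (working shown to 5 dp, full precision carried).
Each pᵢ ln pᵢ term: 0.01613×(-4.12713)=-0.06657, 0.00806×(-4.82028)=-0.03887, 0.00806×(-4.82028)=-0.03887, 0.12097×(-2.11223)=-0.25551, 0.25×(-1.38629)=-0.34657, 0.05645×(-2.87437)=-0.16226, 0.03226×(-3.43399)=-0.11077, 0.50806×(-0.67715)=-0.34403.
Sum = -1.36347, so H' = 1.363.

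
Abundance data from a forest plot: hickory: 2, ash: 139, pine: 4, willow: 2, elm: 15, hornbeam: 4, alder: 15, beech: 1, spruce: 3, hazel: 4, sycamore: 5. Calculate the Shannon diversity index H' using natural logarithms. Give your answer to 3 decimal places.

Total N = 2+139+4+2+15+4+15+1+3+4+5 = 194, so the proportions are 0.01031, 0.71649, 0.02062, 0.01031, 0.07732, 0.02062, 0.07732, 0.00515, 0.01546, 0.02062, 0.02577 (working shown to 5 dp, full precision carried).
Each pᵢ ln pᵢ term: 0.01031×(-4.57471)=-0.04716, 0.71649×(-0.33338)=-0.23887, 0.02062×(-3.88156)=-0.08003, 0.01031×(-4.57471)=-0.04716, 0.07732×(-2.55981)=-0.19792, 0.02062×(-3.88156)=-0.08003, 0.07732×(-2.55981)=-0.19792, 0.00515×(-5.26786)=-0.02715, 0.01546×(-4.16925)=-0.06447, 0.02062×(-3.88156)=-0.08003, 0.02577×(-3.65842)=-0.09429.
Sum = -1.15505, so H' = 1.155.

1.155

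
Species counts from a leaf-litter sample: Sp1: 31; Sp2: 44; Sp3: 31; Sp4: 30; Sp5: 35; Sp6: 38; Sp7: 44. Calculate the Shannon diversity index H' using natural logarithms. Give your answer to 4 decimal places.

1.9341

Total N = 31+44+31+30+35+38+44 = 253, so the proportions are 0.12253, 0.173913, 0.12253, 0.118577, 0.13834, 0.150198, 0.173913 (working shown to 6 dp, full precision carried).
Each pᵢ ln pᵢ term: 0.12253×(-2.099402)=-0.257239, 0.173913×(-1.749200)=-0.304209, 0.12253×(-2.099402)=-0.257239, 0.118577×(-2.132192)=-0.252829, 0.13834×(-1.978041)=-0.273642, 0.150198×(-1.895803)=-0.284745, 0.173913×(-1.749200)=-0.304209.
Sum = -1.934112, so H' = 1.9341.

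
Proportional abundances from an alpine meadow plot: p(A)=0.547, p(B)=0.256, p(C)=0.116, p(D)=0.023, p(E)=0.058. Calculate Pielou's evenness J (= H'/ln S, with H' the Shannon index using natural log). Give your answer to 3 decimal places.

H' = −Σ pᵢ ln pᵢ = −((-0.33001) + (-0.34882) + (-0.24988) + (-0.08676) + (-0.16514)) = 1.18062 (working shown to 5 dp, full precision carried).
With S = 5 species, ln S = 1.60944, so J = 1.18062/1.60944 = 0.73356, i.e. 0.734 to 3 decimal places.

0.734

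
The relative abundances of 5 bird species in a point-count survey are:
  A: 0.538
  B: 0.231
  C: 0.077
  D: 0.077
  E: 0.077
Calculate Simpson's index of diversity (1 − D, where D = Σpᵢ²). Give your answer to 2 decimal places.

D = 0.538² + 0.231² + 0.077² + 0.077² + 0.077² = 0.2894 + 0.0534 + 0.0059 + 0.0059 + 0.0059 = 0.3606 (working shown to 4 dp, full precision carried).
So 1 − D = 0.6394, i.e. 0.64 to 2 decimal places.

0.64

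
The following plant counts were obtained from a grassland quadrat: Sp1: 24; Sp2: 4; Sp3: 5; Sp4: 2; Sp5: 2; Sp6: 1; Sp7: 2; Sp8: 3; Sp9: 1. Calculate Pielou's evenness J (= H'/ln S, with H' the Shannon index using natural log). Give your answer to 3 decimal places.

Total N = 24+4+5+2+2+1+2+3+1 = 44, so the proportions are 0.54545, 0.09091, 0.11364, 0.04545, 0.04545, 0.02273, 0.04545, 0.06818, 0.02273 (working shown to 5 dp, full precision carried).
H' = −Σ pᵢ ln pᵢ = −((-0.33062) + (-0.21799) + (-0.24713) + (-0.14050) + (-0.14050) + (-0.08600) + (-0.14050) + (-0.18311) + (-0.08600)) = 1.57236.
With S = 9 species, ln S = 2.19722, so J = 1.57236/2.19722 = 0.71561, i.e. 0.716 to 3 decimal places.

0.716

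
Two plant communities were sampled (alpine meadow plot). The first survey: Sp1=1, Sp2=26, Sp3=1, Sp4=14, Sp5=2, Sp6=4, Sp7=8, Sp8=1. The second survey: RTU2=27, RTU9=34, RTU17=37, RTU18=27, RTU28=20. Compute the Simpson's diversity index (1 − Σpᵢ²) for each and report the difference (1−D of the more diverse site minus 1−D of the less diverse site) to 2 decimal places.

The first survey: N=57, proportions 0.0175, 0.4561, 0.0175, 0.2456, 0.0351, 0.0702, 0.1404, 0.0175, giving 1−D = 0.7048 (working shown to 4 dp, full precision carried).
The second survey: N=145, proportions 0.1862, 0.2345, 0.2552, 0.1862, 0.1379, giving 1−D = 0.7915.
Difference = |0.7048 − 0.7915| = 0.0867, i.e. 0.09 to 2 decimal places.

0.09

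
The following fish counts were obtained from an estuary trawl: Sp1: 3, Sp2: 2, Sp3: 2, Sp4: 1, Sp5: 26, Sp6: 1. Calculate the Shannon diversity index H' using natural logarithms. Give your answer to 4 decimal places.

0.9617

Total N = 3+2+2+1+26+1 = 35, so the proportions are 0.085714, 0.057143, 0.057143, 0.028571, 0.742857, 0.028571 (working shown to 6 dp, full precision carried).
Each pᵢ ln pᵢ term: 0.085714×(-2.456736)=-0.210577, 0.057143×(-2.862201)=-0.163554, 0.057143×(-2.862201)=-0.163554, 0.028571×(-3.555348)=-0.101581, 0.742857×(-0.297252)=-0.220815, 0.028571×(-3.555348)=-0.101581.
Sum = -0.961664, so H' = 0.9617.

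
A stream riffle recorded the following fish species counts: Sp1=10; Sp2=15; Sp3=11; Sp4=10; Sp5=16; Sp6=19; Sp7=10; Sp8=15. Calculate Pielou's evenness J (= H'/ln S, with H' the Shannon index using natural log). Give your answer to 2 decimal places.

Total N = 10+15+11+10+16+19+10+15 = 106, so the proportions are 0.0943, 0.1415, 0.1038, 0.0943, 0.1509, 0.1792, 0.0943, 0.1415 (working shown to 4 dp, full precision carried).
H' = −Σ pᵢ ln pᵢ = −((-0.2227) + (-0.2767) + (-0.2351) + (-0.2227) + (-0.2854) + (-0.3081) + (-0.2227) + (-0.2767)) = 2.0502.
With S = 8 species, ln S = 2.0794, so J = 2.0502/2.0794 = 0.9859, i.e. 0.99 to 2 decimal places.

0.99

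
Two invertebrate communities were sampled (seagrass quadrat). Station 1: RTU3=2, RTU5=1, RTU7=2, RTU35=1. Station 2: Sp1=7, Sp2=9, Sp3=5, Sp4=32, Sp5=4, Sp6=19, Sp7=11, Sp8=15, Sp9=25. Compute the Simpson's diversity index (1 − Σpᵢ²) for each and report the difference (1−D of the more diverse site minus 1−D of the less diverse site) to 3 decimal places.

Station 1: N=6, proportions 0.3333333, 0.1666667, 0.3333333, 0.1666667, giving 1−D = 0.7222222 (working shown to 7 dp, full precision carried).
Station 2: N=127, proportions 0.0551181, 0.0708661, 0.0393701, 0.2519685, 0.0314961, 0.1496063, 0.0866142, 0.1181102, 0.1968504, giving 1−D = 0.8433257.
Difference = |0.7222222 − 0.8433257| = 0.1211035, i.e. 0.121 to 3 decimal places.

0.121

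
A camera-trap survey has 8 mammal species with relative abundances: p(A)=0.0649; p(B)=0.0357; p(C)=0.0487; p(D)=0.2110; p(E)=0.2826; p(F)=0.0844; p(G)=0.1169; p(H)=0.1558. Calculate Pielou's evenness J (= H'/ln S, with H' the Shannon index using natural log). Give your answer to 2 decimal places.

H' = −Σ pᵢ ln pᵢ = −((-0.1775) + (-0.1190) + (-0.1472) + (-0.3283) + (-0.3571) + (-0.2087) + (-0.2509) + (-0.2897)) = 1.8783 (working shown to 4 dp, full precision carried).
With S = 8 species, ln S = 2.0794, so J = 1.8783/2.0794 = 0.9033, i.e. 0.90 to 2 decimal places.

0.90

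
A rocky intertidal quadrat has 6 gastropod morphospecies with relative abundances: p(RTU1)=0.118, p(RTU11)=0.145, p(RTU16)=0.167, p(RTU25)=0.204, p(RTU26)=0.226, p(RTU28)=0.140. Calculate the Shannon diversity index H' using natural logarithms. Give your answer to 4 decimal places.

Each pᵢ ln pᵢ term (working shown to 6 dp, full precision carried): 0.118×(-2.137071)=-0.252174, 0.145×(-1.931022)=-0.279998, 0.167×(-1.789761)=-0.298890, 0.204×(-1.589635)=-0.324286, 0.226×(-1.487220)=-0.336112, 0.14×(-1.966113)=-0.275256.
Sum = -1.766716, so H' = 1.7667.

1.7667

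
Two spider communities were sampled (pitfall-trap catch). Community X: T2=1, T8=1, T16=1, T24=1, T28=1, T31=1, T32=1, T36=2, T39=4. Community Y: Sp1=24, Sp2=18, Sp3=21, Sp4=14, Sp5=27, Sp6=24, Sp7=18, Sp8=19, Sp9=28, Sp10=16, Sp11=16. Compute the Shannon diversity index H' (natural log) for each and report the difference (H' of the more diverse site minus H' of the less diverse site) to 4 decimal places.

0.3424

Community X: N=13, proportions 0.07692308, 0.07692308, 0.07692308, 0.07692308, 0.07692308, 0.07692308, 0.07692308, 0.15384615, 0.30769231, giving H' = 2.03175922 (working shown to 8 dp, full precision carried).
Community Y: N=225, proportions 0.10666667, 0.08, 0.09333333, 0.06222222, 0.12, 0.10666667, 0.08, 0.08444444, 0.12444444, 0.07111111, 0.07111111, giving H' = 2.37415266.
Difference = |2.03175922 − 2.37415266| = 0.34239344, i.e. 0.3424 to 4 decimal places.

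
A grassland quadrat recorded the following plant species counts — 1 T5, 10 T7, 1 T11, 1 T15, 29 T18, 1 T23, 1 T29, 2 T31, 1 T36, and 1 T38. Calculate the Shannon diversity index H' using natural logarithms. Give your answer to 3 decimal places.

Total N = 1+10+1+1+29+1+1+2+1+1 = 48, so the proportions are 0.02083, 0.20833, 0.02083, 0.02083, 0.60417, 0.02083, 0.02083, 0.04167, 0.02083, 0.02083 (working shown to 5 dp, full precision carried).
Each pᵢ ln pᵢ term: 0.02083×(-3.87120)=-0.08065, 0.20833×(-1.56862)=-0.32679, 0.02083×(-3.87120)=-0.08065, 0.02083×(-3.87120)=-0.08065, 0.60417×(-0.50391)=-0.30444, 0.02083×(-3.87120)=-0.08065, 0.02083×(-3.87120)=-0.08065, 0.04167×(-3.17805)=-0.13242, 0.02083×(-3.87120)=-0.08065, 0.02083×(-3.87120)=-0.08065.
Sum = -1.32821, so H' = 1.328.

1.328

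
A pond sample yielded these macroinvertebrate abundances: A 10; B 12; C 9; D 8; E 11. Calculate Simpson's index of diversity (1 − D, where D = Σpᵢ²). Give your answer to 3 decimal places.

0.796

Total N = 10+12+9+8+11 = 50, so the proportions are 0.2, 0.24, 0.18, 0.16, 0.22 (working shown to 5 dp, full precision carried).
D = 0.2² + 0.24² + 0.18² + 0.16² + 0.22² = 0.04000 + 0.05760 + 0.03240 + 0.02560 + 0.04840 = 0.20400.
So 1 − D = 0.79600, i.e. 0.796 to 3 decimal places.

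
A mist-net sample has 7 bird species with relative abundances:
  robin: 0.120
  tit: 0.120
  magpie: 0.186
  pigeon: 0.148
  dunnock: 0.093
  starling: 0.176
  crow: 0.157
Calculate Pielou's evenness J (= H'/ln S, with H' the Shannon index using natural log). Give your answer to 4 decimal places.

0.9876

H' = −Σ pᵢ ln pᵢ = −((-0.254432) + (-0.254432) + (-0.312854) + (-0.282760) + (-0.220889) + (-0.305760) + (-0.290687)) = 1.921813 (working shown to 6 dp, full precision carried).
With S = 7 species, ln S = 1.945910, so J = 1.921813/1.945910 = 0.987617, i.e. 0.9876 to 4 decimal places.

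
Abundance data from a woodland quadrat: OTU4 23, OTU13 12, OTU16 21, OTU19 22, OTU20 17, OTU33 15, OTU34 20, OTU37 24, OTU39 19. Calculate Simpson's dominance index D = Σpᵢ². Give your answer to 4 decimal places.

0.1152

Total N = 23+12+21+22+17+15+20+24+19 = 173, so the proportions are 0.132948, 0.069364, 0.121387, 0.127168, 0.098266, 0.086705, 0.115607, 0.138728, 0.109827 (working shown to 6 dp, full precision carried).
D = 0.132948² + 0.069364² + 0.121387² + 0.127168² + 0.098266² + 0.086705² + 0.115607² + 0.138728² + 0.109827² = 0.017675 + 0.004811 + 0.014735 + 0.016172 + 0.009656 + 0.007518 + 0.013365 + 0.019246 + 0.012062 = 0.115239.
To 4 decimal places, D = 0.1152.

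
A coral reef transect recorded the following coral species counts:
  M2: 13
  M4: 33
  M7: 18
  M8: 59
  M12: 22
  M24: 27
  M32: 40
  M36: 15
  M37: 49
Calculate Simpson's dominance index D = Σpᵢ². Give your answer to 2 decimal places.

0.14

Total N = 13+33+18+59+22+27+40+15+49 = 276, so the proportions are 0.0471, 0.1196, 0.0652, 0.2138, 0.0797, 0.0978, 0.1449, 0.0543, 0.1775 (working shown to 4 dp, full precision carried).
D = 0.0471² + 0.1196² + 0.0652² + 0.2138² + 0.0797² + 0.0978² + 0.1449² + 0.0543² + 0.1775² = 0.0022 + 0.0143 + 0.0043 + 0.0457 + 0.0064 + 0.0096 + 0.0210 + 0.0030 + 0.0315 = 0.1379.
To 2 decimal places, D = 0.14.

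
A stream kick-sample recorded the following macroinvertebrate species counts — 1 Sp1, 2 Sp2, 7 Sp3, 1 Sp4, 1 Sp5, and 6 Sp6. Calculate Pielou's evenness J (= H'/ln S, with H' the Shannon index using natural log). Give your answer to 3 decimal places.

0.814

Total N = 1+2+7+1+1+6 = 18, so the proportions are 0.05556, 0.11111, 0.38889, 0.05556, 0.05556, 0.33333 (working shown to 5 dp, full precision carried).
H' = −Σ pᵢ ln pᵢ = −((-0.16058) + (-0.24414) + (-0.36729) + (-0.16058) + (-0.16058) + (-0.36620)) = 1.45936.
With S = 6 species, ln S = 1.79176, so J = 1.45936/1.79176 = 0.81448, i.e. 0.814 to 3 decimal places.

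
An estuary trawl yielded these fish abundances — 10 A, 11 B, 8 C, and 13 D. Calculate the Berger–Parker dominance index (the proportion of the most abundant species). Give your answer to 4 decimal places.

Total N = 10+11+8+13 = 42, so the proportions are 0.238095, 0.261905, 0.190476, 0.309524 (working shown to 6 dp, full precision carried).
The largest proportion is 0.309524, i.e. d = 0.3095 to 4 decimal places.

0.3095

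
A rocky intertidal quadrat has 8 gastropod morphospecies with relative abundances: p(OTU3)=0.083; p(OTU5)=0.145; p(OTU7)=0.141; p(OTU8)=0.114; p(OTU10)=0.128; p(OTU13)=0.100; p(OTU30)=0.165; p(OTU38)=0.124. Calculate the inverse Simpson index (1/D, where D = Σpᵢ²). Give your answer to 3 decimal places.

D = 0.083² + 0.145² + 0.141² + 0.114² + 0.128² + 0.1² + 0.165² + 0.124² = 0.0068890 + 0.0210250 + 0.0198810 + 0.0129960 + 0.0163840 + 0.0100000 + 0.0272250 + 0.0153760 = 0.1297760 (working shown to 7 dp, full precision carried).
So 1/D = 7.70559, i.e. 7.706 to 3 decimal places.

7.706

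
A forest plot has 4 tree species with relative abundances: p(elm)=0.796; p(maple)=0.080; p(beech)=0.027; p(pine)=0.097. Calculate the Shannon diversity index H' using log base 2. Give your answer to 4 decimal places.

Each pᵢ log₂ pᵢ term (working shown to 6 dp, full precision carried): 0.796×(-0.329160)=-0.262011, 0.08×(-3.643856)=-0.291508, 0.027×(-5.210897)=-0.140694, 0.097×(-3.365871)=-0.326490.
Sum = -1.020703, so H' = 1.0207.

1.0207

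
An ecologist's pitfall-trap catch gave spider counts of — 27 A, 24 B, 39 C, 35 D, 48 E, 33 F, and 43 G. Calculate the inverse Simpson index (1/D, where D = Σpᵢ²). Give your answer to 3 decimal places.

6.672

Total N = 27+24+39+35+48+33+43 = 249, so the proportions are 0.1084337, 0.0963855, 0.1566265, 0.1405622, 0.1927711, 0.1325301, 0.1726908 (working shown to 7 dp, full precision carried).
D = 0.1084337² + 0.0963855² + 0.1566265² + 0.1405622² + 0.1927711² + 0.1325301² + 0.1726908² = 0.0117579 + 0.0092902 + 0.0245319 + 0.0197577 + 0.0371607 + 0.0175642 + 0.0298221 = 0.1498847.
So 1/D = 6.67180, i.e. 6.672 to 3 decimal places.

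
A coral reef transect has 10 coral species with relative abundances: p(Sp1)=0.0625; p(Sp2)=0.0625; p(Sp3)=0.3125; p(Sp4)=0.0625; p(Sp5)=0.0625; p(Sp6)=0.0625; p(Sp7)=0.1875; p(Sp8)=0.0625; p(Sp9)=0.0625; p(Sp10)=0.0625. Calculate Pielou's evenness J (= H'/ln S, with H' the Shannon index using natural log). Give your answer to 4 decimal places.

H' = −Σ pᵢ ln pᵢ = −((-0.173287) + (-0.173287) + (-0.363485) + (-0.173287) + (-0.173287) + (-0.173287) + (-0.313871) + (-0.173287) + (-0.173287) + (-0.173287)) = 2.063650 (working shown to 6 dp, full precision carried).
With S = 10 species, ln S = 2.302585, so J = 2.063650/2.302585 = 0.896232, i.e. 0.8962 to 4 decimal places.

0.8962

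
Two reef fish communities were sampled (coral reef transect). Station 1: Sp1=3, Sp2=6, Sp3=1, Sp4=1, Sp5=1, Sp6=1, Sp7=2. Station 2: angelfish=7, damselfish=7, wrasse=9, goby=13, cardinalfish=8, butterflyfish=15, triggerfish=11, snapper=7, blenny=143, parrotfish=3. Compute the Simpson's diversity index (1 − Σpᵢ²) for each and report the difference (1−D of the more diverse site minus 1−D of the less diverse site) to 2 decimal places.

Station 1: N=15, proportions 0.2, 0.4, 0.06667, 0.06667, 0.06667, 0.06667, 0.13333, giving 1−D = 0.76444 (working shown to 5 dp, full precision carried).
Station 2: N=223, proportions 0.03139, 0.03139, 0.04036, 0.0583, 0.03587, 0.06726, 0.04933, 0.03139, 0.64126, 0.01345, giving 1−D = 0.57238.
Difference = |0.76444 − 0.57238| = 0.19206, i.e. 0.19 to 2 decimal places.

0.19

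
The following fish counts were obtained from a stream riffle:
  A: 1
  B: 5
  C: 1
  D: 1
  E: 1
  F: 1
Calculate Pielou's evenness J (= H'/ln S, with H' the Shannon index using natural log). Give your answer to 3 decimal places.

0.836

Total N = 1+5+1+1+1+1 = 10, so the proportions are 0.1, 0.5, 0.1, 0.1, 0.1, 0.1 (working shown to 5 dp, full precision carried).
H' = −Σ pᵢ ln pᵢ = −((-0.23026) + (-0.34657) + (-0.23026) + (-0.23026) + (-0.23026) + (-0.23026)) = 1.49787.
With S = 6 species, ln S = 1.79176, so J = 1.49787/1.79176 = 0.83598, i.e. 0.836 to 3 decimal places.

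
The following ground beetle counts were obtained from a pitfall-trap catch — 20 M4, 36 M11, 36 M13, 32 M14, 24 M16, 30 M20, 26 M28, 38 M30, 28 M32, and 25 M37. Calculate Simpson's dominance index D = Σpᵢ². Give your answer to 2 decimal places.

Total N = 20+36+36+32+24+30+26+38+28+25 = 295, so the proportions are 0.0678, 0.122, 0.122, 0.1085, 0.0814, 0.1017, 0.0881, 0.1288, 0.0949, 0.0847 (working shown to 4 dp, full precision carried).
D = 0.0678² + 0.122² + 0.122² + 0.1085² + 0.0814² + 0.1017² + 0.0881² + 0.1288² + 0.0949² + 0.0847² = 0.0046 + 0.0149 + 0.0149 + 0.0118 + 0.0066 + 0.0103 + 0.0078 + 0.0166 + 0.0090 + 0.0072 = 0.1037.
To 2 decimal places, D = 0.10.

0.10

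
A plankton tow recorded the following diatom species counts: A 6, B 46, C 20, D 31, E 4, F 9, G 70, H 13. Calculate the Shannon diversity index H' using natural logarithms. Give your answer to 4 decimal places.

1.7290

Total N = 6+46+20+31+4+9+70+13 = 199, so the proportions are 0.030151, 0.231156, 0.100503, 0.155779, 0.020101, 0.045226, 0.351759, 0.065327 (working shown to 6 dp, full precision carried).
Each pᵢ ln pᵢ term: 0.030151×(-3.501545)=-0.105574, 0.231156×(-1.464663)=-0.338565, 0.100503×(-2.297573)=-0.230912, 0.155779×(-1.859318)=-0.289642, 0.020101×(-3.907010)=-0.078533, 0.045226×(-3.096080)=-0.140024, 0.351759×(-1.044810)=-0.367521, 0.065327×(-2.728355)=-0.178234.
Sum = -1.729006, so H' = 1.7290.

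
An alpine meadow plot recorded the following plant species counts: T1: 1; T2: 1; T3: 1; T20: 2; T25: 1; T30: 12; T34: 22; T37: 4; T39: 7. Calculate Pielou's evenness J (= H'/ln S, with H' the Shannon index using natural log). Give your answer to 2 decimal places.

0.73

Total N = 1+1+1+2+1+12+22+4+7 = 51, so the proportions are 0.0196, 0.0196, 0.0196, 0.0392, 0.0196, 0.2353, 0.4314, 0.0784, 0.1373 (working shown to 4 dp, full precision carried).
H' = −Σ pᵢ ln pᵢ = −((-0.0771) + (-0.0771) + (-0.0771) + (-0.1270) + (-0.0771) + (-0.3405) + (-0.3627) + (-0.1996) + (-0.2726)) = 1.6108.
With S = 9 species, ln S = 2.1972, so J = 1.6108/2.1972 = 0.7331, i.e. 0.73 to 2 decimal places.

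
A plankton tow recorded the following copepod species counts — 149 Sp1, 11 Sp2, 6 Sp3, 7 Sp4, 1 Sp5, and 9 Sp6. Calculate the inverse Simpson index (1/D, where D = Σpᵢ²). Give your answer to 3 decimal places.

1.489

Total N = 149+11+6+7+1+9 = 183, so the proportions are 0.814208, 0.060109, 0.032787, 0.038251, 0.005464, 0.04918 (working shown to 6 dp, full precision carried).
D = 0.814208² + 0.060109² + 0.032787² + 0.038251² + 0.005464² + 0.04918² = 0.662934 + 0.003613 + 0.001075 + 0.001463 + 0.000030 + 0.002419 = 0.671534.
So 1/D = 1.48913, i.e. 1.489 to 3 decimal places.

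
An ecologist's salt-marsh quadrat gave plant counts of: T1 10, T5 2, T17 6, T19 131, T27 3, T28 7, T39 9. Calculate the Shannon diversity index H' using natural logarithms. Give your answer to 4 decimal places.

Total N = 10+2+6+131+3+7+9 = 168, so the proportions are 0.059524, 0.011905, 0.035714, 0.779762, 0.017857, 0.041667, 0.053571 (working shown to 6 dp, full precision carried).
Each pᵢ ln pᵢ term: 0.059524×(-2.821379)=-0.167939, 0.011905×(-4.430817)=-0.052748, 0.035714×(-3.332205)=-0.119007, 0.779762×(-0.248767)=-0.193979, 0.017857×(-4.025352)=-0.071881, 0.041667×(-3.178054)=-0.132419, 0.053571×(-2.926739)=-0.156790.
Sum = -0.894763, so H' = 0.8948.

0.8948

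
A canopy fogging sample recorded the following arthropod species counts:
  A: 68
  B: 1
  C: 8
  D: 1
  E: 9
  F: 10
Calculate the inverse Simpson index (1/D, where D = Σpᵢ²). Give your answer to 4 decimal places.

1.9316

Total N = 68+1+8+1+9+10 = 97, so the proportions are 0.7010309, 0.0103093, 0.0824742, 0.0103093, 0.0927835, 0.1030928 (working shown to 7 dp, full precision carried).
D = 0.7010309² + 0.0103093² + 0.0824742² + 0.0103093² + 0.0927835² + 0.1030928² = 0.4914444 + 0.0001063 + 0.0068020 + 0.0001063 + 0.0086088 + 0.0106281 = 0.5176958.
So 1/D = 1.931636, i.e. 1.9316 to 4 decimal places.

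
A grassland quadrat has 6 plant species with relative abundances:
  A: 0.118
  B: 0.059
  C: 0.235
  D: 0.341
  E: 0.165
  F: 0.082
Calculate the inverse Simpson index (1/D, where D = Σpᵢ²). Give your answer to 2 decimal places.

4.49

D = 0.118² + 0.059² + 0.235² + 0.341² + 0.165² + 0.082² = 0.013924 + 0.003481 + 0.055225 + 0.116281 + 0.027225 + 0.006724 = 0.222860 (working shown to 6 dp, full precision carried).
So 1/D = 4.4871, i.e. 4.49 to 2 decimal places.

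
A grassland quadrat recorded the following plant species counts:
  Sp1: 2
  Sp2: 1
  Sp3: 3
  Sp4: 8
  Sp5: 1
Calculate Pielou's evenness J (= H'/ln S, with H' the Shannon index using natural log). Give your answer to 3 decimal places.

Total N = 2+1+3+8+1 = 15, so the proportions are 0.13333, 0.06667, 0.2, 0.53333, 0.06667 (working shown to 5 dp, full precision carried).
H' = −Σ pᵢ ln pᵢ = −((-0.26865) + (-0.18054) + (-0.32189) + (-0.33526) + (-0.18054)) = 1.28687.
With S = 5 species, ln S = 1.60944, so J = 1.28687/1.60944 = 0.79958, i.e. 0.800 to 3 decimal places.

0.800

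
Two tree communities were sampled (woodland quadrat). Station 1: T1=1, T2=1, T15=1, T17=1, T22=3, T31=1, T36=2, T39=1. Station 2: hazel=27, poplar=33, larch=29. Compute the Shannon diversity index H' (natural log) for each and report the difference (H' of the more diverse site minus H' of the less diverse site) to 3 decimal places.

0.877

Station 1: N=11, proportions 0.09091, 0.09091, 0.09091, 0.09091, 0.27273, 0.09091, 0.18182, 0.09091, giving H' = 1.97225 (working shown to 5 dp, full precision carried).
Station 2: N=89, proportions 0.30337, 0.37079, 0.32584, giving H' = 1.09511.
Difference = |1.97225 − 1.09511| = 0.87714, i.e. 0.877 to 3 decimal places.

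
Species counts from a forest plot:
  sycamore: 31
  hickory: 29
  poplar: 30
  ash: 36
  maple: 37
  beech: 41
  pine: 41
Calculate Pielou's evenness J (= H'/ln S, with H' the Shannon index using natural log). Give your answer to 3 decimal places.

0.995

Total N = 31+29+30+36+37+41+41 = 245, so the proportions are 0.12653, 0.11837, 0.12245, 0.14694, 0.15102, 0.16735, 0.16735 (working shown to 5 dp, full precision carried).
H' = −Σ pᵢ ln pᵢ = −((-0.26157) + (-0.25259) + (-0.25715) + (-0.28179) + (-0.28548) + (-0.29916) + (-0.29916)) = 1.93691.
With S = 7 species, ln S = 1.94591, so J = 1.93691/1.94591 = 0.99538, i.e. 0.995 to 3 decimal places.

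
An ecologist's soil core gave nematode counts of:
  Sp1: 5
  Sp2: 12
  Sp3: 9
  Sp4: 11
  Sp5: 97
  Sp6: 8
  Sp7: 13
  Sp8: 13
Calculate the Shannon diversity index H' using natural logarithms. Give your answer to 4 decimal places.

1.4865

Total N = 5+12+9+11+97+8+13+13 = 168, so the proportions are 0.029762, 0.071429, 0.053571, 0.065476, 0.577381, 0.047619, 0.077381, 0.077381 (working shown to 6 dp, full precision carried).
Each pᵢ ln pᵢ term: 0.029762×(-3.514526)=-0.104599, 0.071429×(-2.639057)=-0.188504, 0.053571×(-2.926739)=-0.156790, 0.065476×(-2.726069)=-0.178493, 0.577381×(-0.549253)=-0.317128, 0.047619×(-3.044522)=-0.144977, 0.077381×(-2.559015)=-0.198019, 0.077381×(-2.559015)=-0.198019.
Sum = -1.486529, so H' = 1.4865.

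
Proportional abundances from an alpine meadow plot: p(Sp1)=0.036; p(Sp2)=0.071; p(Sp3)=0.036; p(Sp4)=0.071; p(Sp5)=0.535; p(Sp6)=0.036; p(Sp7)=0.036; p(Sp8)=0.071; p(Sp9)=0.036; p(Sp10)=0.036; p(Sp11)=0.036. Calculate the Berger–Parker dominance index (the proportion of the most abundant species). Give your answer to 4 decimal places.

The largest proportion is 0.535, i.e. d = 0.5350 to 4 decimal places.

0.5350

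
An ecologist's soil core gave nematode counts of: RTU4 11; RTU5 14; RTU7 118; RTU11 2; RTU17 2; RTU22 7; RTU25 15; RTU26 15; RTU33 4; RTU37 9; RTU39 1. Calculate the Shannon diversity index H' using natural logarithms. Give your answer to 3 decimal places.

Total N = 11+14+118+2+2+7+15+15+4+9+1 = 198, so the proportions are 0.05556, 0.07071, 0.59596, 0.0101, 0.0101, 0.03535, 0.07576, 0.07576, 0.0202, 0.04545, 0.00505 (working shown to 5 dp, full precision carried).
Each pᵢ ln pᵢ term: 0.05556×(-2.89037)=-0.16058, 0.07071×(-2.64921)=-0.18732, 0.59596×(-0.51758)=-0.30846, 0.0101×(-4.59512)=-0.04642, 0.0101×(-4.59512)=-0.04642, 0.03535×(-3.34236)=-0.11816, 0.07576×(-2.58022)=-0.19547, 0.07576×(-2.58022)=-0.19547, 0.0202×(-3.90197)=-0.07883, 0.04545×(-3.09104)=-0.14050, 0.00505×(-5.28827)=-0.02671.
Sum = -1.50433, so H' = 1.504.

1.504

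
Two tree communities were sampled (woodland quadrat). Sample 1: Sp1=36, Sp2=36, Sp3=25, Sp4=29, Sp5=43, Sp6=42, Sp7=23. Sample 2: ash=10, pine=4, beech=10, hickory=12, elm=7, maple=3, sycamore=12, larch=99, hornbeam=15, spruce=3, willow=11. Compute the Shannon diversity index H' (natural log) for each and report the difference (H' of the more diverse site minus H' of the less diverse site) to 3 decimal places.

0.208

Sample 1: N=234, proportions 0.153846, 0.153846, 0.106838, 0.123932, 0.183761, 0.179487, 0.098291, giving H' = 1.921274 (working shown to 6 dp, full precision carried).
Sample 2: N=186, proportions 0.053763, 0.021505, 0.053763, 0.064516, 0.037634, 0.016129, 0.064516, 0.532258, 0.080645, 0.016129, 0.05914, giving H' = 1.713047.
Difference = |1.921274 − 1.713047| = 0.208227, i.e. 0.208 to 3 decimal places.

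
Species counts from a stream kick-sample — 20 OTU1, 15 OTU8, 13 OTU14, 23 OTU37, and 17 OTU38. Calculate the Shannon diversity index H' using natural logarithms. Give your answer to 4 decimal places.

Total N = 20+15+13+23+17 = 88, so the proportions are 0.227273, 0.170455, 0.147727, 0.261364, 0.193182 (working shown to 6 dp, full precision carried).
Each pᵢ ln pᵢ term: 0.227273×(-1.481605)=-0.336728, 0.170455×(-1.769287)=-0.301583, 0.147727×(-1.912387)=-0.282512, 0.261364×(-1.341843)=-0.350709, 0.193182×(-1.644123)=-0.317615.
Sum = -1.589147, so H' = 1.5891.

1.5891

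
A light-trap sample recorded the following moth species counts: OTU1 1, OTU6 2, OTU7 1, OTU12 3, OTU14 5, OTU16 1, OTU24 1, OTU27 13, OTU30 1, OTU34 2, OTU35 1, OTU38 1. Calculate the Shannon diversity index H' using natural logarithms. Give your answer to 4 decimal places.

1.9826

Total N = 1+2+1+3+5+1+1+13+1+2+1+1 = 32, so the proportions are 0.03125, 0.0625, 0.03125, 0.09375, 0.15625, 0.03125, 0.03125, 0.40625, 0.03125, 0.0625, 0.03125, 0.03125 (working shown to 6 dp, full precision carried).
Each pᵢ ln pᵢ term: 0.03125×(-3.465736)=-0.108304, 0.0625×(-2.772589)=-0.173287, 0.03125×(-3.465736)=-0.108304, 0.09375×(-2.367124)=-0.221918, 0.15625×(-1.856298)=-0.290047, 0.03125×(-3.465736)=-0.108304, 0.03125×(-3.465736)=-0.108304, 0.40625×(-0.900787)=-0.365945, 0.03125×(-3.465736)=-0.108304, 0.0625×(-2.772589)=-0.173287, 0.03125×(-3.465736)=-0.108304, 0.03125×(-3.465736)=-0.108304.
Sum = -1.982612, so H' = 1.9826.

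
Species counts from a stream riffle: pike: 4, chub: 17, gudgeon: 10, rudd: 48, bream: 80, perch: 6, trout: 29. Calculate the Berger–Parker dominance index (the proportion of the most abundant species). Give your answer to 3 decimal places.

0.412

Total N = 4+17+10+48+80+6+29 = 194, so the proportions are 0.02062, 0.08763, 0.05155, 0.24742, 0.41237, 0.03093, 0.14948 (working shown to 5 dp, full precision carried).
The largest proportion is 0.41237, i.e. d = 0.412 to 3 decimal places.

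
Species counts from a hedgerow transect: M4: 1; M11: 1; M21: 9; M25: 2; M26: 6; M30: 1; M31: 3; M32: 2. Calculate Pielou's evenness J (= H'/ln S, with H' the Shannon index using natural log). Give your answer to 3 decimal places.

0.844

Total N = 1+1+9+2+6+1+3+2 = 25, so the proportions are 0.04, 0.04, 0.36, 0.08, 0.24, 0.04, 0.12, 0.08 (working shown to 5 dp, full precision carried).
H' = −Σ pᵢ ln pᵢ = −((-0.12876) + (-0.12876) + (-0.36779) + (-0.20206) + (-0.34251) + (-0.12876) + (-0.25443) + (-0.20206)) = 1.75512.
With S = 8 species, ln S = 2.07944, so J = 1.75512/2.07944 = 0.84403, i.e. 0.844 to 3 decimal places.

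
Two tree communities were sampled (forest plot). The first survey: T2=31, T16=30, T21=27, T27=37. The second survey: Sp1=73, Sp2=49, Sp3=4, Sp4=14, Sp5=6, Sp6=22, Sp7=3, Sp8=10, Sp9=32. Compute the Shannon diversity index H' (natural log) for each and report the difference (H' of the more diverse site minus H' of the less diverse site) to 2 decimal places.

The first survey: N=125, proportions 0.248, 0.24, 0.216, 0.296, giving H' = 1.3797 (working shown to 4 dp, full precision carried).
The second survey: N=213, proportions 0.3427, 0.23, 0.0188, 0.0657, 0.0282, 0.1033, 0.0141, 0.0469, 0.1502, giving H' = 1.7821.
Difference = |1.3797 − 1.7821| = 0.4024, i.e. 0.40 to 2 decimal places.

0.40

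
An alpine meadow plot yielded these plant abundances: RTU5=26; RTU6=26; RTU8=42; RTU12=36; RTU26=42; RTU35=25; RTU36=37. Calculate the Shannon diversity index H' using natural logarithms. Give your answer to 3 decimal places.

1.923

Total N = 26+26+42+36+42+25+37 = 234, so the proportions are 0.11111, 0.11111, 0.17949, 0.15385, 0.17949, 0.10684, 0.15812 (working shown to 5 dp, full precision carried).
Each pᵢ ln pᵢ term: 0.11111×(-2.19722)=-0.24414, 0.11111×(-2.19722)=-0.24414, 0.17949×(-1.71765)=-0.30830, 0.15385×(-1.87180)=-0.28797, 0.17949×(-1.71765)=-0.30830, 0.10684×(-2.23645)=-0.23894, 0.15812×(-1.84440)=-0.29164.
Sum = -1.92341, so H' = 1.923.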